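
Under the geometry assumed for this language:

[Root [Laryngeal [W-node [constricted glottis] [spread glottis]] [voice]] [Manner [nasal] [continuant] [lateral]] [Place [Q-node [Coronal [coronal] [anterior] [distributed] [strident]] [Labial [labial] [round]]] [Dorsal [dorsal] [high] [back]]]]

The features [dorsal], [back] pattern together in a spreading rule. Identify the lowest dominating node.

Dorsal

[dorsal] lies under Dorsal (below Place).
[back] lies under Dorsal (below Place).
The listed terminals split across distinct daughters of Dorsal, so Dorsal itself is the smallest node containing them all.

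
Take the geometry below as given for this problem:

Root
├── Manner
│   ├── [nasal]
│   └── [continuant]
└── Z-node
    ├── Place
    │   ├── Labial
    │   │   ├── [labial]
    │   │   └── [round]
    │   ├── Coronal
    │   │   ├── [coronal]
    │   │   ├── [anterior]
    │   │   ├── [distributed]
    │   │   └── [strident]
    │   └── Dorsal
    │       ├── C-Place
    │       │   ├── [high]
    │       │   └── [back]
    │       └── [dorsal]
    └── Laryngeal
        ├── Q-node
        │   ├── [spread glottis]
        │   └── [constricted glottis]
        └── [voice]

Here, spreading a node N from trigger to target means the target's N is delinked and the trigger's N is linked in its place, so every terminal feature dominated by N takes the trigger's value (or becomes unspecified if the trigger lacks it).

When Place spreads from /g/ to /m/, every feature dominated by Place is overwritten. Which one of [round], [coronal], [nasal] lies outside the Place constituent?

[nasal]

The terminals dominated by Place are [labial], [round], [coronal], [anterior], [distributed], [strident], [high], [back], [dorsal].
Of the listed options, [round], [coronal] are among these and would be overwritten by spreading Place.
[nasal] is not within the Place subtree (it hangs from Manner), so /m/'s [nasal] value survives.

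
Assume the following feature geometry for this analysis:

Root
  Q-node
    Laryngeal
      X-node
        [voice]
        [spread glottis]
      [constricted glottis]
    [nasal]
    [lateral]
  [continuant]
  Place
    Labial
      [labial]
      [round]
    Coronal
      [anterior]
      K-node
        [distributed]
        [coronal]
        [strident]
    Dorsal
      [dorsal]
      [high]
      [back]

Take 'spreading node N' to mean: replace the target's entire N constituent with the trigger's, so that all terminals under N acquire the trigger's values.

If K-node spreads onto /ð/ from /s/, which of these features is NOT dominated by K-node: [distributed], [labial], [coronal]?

K-node dominates exactly [distributed], [coronal], [strident].
Of the listed options, [coronal], [distributed] are among these and would be overwritten by spreading K-node.
[labial] attaches under Labial, not under K-node, so /ð/ retains its own value for [labial].

[labial]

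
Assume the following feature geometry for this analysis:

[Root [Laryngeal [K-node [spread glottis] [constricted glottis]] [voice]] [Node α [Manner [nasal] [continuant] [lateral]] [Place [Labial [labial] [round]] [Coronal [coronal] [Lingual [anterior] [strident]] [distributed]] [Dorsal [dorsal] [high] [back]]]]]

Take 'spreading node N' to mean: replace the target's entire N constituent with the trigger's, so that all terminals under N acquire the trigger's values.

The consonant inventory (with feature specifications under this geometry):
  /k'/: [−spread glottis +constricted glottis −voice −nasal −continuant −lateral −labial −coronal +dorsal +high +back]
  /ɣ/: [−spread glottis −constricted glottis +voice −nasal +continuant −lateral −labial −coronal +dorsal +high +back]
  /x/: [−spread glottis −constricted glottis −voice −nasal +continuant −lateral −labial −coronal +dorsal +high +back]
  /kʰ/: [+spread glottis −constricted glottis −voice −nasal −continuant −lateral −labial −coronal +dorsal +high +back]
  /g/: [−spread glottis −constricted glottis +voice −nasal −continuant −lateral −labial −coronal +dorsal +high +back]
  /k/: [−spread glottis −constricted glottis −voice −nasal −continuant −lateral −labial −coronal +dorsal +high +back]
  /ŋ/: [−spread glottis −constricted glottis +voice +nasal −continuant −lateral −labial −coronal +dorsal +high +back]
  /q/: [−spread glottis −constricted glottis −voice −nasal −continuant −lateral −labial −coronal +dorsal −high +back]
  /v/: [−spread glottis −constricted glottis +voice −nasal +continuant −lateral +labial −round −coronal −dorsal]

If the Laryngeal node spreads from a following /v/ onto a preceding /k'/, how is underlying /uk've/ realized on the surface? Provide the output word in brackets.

[ugve]

The Laryngeal node dominates the terminals [spread glottis], [constricted glottis], [voice].
Spreading Laryngeal from /v/ onto /k'/ replaces those values with /v/'s: [−spread glottis], [−constricted glottis], [+voice]. Features outside Laryngeal ([nasal], [continuant], [lateral], …) stay as in /k'/.
This feature bundle is that of [g], so /uk've/ surfaces as [ugve].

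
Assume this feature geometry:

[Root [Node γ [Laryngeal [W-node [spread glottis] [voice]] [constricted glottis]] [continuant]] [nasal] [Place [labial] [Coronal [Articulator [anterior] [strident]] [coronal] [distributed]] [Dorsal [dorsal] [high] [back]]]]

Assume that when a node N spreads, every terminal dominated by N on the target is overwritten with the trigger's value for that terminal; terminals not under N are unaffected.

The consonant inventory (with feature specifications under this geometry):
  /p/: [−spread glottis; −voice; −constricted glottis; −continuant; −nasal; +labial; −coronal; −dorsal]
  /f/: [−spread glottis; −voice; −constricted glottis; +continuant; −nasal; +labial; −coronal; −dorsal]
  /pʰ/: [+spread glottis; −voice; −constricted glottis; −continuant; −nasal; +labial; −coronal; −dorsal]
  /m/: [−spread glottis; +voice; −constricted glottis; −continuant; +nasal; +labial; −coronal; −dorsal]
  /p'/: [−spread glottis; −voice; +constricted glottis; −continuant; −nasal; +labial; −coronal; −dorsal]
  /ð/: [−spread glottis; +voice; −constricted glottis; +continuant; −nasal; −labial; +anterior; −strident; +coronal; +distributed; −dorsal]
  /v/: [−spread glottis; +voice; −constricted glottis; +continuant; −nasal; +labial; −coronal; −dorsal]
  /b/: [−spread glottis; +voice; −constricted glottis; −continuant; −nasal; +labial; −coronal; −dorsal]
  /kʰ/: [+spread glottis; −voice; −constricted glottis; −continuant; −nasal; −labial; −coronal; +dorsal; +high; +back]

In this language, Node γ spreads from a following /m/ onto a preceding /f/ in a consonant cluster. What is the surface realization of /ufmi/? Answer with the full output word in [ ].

Terminals under Node γ in this geometry: [spread glottis], [voice], [constricted glottis], [continuant].
The target acquires /m/'s values for everything under Node γ — [−spread glottis], [+voice], [−constricted glottis], [−continuant] — while keeping its own [nasal], [labial], [coronal], ….
Among the inventory, only /b/ has exactly this specification, giving the surface form [ubmi].

[ubmi]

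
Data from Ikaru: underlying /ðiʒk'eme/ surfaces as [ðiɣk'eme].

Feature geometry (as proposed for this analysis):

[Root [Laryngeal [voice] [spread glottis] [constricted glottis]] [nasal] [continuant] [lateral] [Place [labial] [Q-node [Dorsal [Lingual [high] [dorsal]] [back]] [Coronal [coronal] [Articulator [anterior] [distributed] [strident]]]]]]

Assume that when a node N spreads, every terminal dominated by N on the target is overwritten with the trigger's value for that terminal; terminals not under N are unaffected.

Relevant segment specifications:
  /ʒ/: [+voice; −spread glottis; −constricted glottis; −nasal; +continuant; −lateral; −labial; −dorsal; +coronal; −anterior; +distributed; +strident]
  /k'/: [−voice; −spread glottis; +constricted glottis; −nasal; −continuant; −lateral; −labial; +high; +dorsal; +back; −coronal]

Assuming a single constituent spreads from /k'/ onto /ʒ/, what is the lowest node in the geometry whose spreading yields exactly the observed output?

Q-node

/ʒ/ and [ɣ] differ in [coronal], [anterior], [distributed], [strident], [dorsal], [high], [back]; every other specified feature is identical.
These terminals are all dominated by Q-node, and no proper subconstituent of Q-node covers them all; Q-node is their lowest common ancestor.
If Q-node spreads, every terminal under it takes /k'/'s value, producing [ɣ] as observed.
[constricted glottis], [continuant] stay as in /ʒ/ although /k'/ differs there, so no node dominating them spread; among the remaining candidates Q-node is the lowest that derives the output.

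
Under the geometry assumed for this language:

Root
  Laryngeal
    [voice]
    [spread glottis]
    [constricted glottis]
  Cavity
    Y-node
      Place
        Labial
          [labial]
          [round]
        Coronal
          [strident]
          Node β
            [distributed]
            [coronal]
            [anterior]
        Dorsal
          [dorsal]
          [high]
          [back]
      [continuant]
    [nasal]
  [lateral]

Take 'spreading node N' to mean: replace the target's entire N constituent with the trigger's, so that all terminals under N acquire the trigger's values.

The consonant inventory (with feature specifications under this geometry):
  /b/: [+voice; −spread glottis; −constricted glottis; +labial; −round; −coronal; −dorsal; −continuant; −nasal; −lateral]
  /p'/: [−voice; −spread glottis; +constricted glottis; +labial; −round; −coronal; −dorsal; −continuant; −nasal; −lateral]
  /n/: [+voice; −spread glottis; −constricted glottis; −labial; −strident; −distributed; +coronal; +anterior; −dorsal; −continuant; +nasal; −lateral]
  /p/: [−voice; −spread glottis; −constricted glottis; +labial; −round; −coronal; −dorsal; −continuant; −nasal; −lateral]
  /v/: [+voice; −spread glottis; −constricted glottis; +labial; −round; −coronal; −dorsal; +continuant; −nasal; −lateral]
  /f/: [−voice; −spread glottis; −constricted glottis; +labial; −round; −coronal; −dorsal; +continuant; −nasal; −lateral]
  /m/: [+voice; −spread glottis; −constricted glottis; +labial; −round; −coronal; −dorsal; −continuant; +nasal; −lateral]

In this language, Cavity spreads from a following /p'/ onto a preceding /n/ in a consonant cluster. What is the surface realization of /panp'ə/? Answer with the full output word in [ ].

The Cavity node dominates the terminals [labial], [round], [strident], [distributed], [coronal], [anterior], [dorsal], [high], [back], [continuant], [nasal].
Spreading Cavity from /p'/ onto /n/ replaces those values with /p'/'s: [+labial], [−round], [−coronal], [−dorsal], [−continuant], [−nasal]. Features outside Cavity ([voice], [spread glottis], [constricted glottis], …) stay as in /n/.
The resulting bundle matches /b/ in the inventory; substituting it for /n/ gives [pabp'ə].

[pabp'ə]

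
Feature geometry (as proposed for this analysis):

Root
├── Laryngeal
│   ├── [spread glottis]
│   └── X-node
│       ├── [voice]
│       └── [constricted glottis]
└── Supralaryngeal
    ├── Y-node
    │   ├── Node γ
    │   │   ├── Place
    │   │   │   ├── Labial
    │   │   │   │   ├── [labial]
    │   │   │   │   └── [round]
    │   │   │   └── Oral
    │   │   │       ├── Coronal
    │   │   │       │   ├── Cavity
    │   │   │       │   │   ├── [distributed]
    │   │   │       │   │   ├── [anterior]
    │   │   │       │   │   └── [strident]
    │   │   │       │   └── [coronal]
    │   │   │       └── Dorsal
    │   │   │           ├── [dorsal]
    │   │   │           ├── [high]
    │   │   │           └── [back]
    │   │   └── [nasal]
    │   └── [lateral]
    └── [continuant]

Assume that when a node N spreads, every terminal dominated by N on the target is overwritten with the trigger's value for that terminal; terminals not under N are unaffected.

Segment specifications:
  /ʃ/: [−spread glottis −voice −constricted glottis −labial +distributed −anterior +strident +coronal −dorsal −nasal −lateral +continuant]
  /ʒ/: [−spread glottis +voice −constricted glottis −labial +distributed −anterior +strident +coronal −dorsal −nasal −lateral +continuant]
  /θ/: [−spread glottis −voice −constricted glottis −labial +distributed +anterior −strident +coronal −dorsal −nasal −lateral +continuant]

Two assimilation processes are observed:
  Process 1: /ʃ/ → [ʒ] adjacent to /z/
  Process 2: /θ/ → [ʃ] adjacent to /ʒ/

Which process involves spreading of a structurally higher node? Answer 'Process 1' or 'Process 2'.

Process 1: the feature that changes is [voice]; the minimal node is [voice] (depth 3).
Process 2 alters [anterior], [strident]; the lowest common ancestor is Cavity (depth 7 from Root).
Depth 3 < depth 7; Process 1 involves the structurally higher constituent [voice].

Process 1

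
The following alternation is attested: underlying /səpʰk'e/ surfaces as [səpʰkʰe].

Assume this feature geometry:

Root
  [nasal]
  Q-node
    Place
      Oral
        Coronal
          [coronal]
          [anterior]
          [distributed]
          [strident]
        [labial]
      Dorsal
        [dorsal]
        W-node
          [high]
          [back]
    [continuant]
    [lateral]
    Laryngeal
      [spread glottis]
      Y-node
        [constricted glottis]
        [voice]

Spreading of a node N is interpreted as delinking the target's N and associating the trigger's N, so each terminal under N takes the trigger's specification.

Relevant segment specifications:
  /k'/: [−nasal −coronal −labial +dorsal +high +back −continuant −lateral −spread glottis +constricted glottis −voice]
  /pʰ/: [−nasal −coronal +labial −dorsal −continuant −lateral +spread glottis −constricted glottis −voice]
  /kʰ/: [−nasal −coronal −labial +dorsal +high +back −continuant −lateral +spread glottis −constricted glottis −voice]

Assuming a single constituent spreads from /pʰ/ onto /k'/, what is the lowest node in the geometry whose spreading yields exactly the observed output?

/k'/ and [kʰ] differ in [spread glottis], [constricted glottis]; every other specified feature is identical.
In this geometry the lowest node dominating all of them is Laryngeal: every daughter of Laryngeal dominates only a proper subset, so no lower node suffices.
Spreading Laryngeal from /pʰ/ overwrites each of those terminals with /pʰ/'s values, yielding exactly [kʰ].
Had Q-node or a higher node spread, [labial], [dorsal] would have taken /pʰ/'s values; they stay as in /k'/, confirming the spreading constituent is exactly Laryngeal.

Laryngeal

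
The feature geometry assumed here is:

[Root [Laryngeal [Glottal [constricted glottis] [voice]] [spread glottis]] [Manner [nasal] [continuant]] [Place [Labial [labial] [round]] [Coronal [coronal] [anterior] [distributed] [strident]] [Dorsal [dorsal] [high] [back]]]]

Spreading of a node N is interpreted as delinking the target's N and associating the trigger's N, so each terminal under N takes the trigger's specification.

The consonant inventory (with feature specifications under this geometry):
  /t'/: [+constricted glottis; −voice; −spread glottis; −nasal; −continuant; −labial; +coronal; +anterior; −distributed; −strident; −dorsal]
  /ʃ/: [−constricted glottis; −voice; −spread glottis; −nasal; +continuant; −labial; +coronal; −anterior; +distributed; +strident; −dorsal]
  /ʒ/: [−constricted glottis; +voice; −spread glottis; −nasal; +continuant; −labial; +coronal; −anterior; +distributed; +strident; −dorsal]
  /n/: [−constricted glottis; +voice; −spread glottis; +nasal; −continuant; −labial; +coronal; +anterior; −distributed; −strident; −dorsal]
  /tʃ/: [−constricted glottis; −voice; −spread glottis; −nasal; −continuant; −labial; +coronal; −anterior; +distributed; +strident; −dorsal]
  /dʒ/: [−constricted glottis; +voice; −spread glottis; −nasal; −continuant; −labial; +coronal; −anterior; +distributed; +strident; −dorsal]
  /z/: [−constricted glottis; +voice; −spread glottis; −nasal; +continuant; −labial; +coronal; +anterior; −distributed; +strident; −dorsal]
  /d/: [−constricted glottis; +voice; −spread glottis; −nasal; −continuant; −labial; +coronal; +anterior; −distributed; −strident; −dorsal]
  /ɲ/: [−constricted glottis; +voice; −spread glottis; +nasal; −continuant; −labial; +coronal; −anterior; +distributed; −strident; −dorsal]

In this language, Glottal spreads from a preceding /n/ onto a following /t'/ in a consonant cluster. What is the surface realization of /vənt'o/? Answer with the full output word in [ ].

The Glottal node dominates the terminals [constricted glottis], [voice].
After delinking /t'/'s Glottal and linking /n/'s, the affected terminals become [−constricted glottis], [+voice]; [spread glottis], [nasal], [continuant], … (outside Glottal) are retained from /t'/.
The resulting bundle matches /d/ in the inventory; substituting it for /t'/ gives [vəndo].

[vəndo]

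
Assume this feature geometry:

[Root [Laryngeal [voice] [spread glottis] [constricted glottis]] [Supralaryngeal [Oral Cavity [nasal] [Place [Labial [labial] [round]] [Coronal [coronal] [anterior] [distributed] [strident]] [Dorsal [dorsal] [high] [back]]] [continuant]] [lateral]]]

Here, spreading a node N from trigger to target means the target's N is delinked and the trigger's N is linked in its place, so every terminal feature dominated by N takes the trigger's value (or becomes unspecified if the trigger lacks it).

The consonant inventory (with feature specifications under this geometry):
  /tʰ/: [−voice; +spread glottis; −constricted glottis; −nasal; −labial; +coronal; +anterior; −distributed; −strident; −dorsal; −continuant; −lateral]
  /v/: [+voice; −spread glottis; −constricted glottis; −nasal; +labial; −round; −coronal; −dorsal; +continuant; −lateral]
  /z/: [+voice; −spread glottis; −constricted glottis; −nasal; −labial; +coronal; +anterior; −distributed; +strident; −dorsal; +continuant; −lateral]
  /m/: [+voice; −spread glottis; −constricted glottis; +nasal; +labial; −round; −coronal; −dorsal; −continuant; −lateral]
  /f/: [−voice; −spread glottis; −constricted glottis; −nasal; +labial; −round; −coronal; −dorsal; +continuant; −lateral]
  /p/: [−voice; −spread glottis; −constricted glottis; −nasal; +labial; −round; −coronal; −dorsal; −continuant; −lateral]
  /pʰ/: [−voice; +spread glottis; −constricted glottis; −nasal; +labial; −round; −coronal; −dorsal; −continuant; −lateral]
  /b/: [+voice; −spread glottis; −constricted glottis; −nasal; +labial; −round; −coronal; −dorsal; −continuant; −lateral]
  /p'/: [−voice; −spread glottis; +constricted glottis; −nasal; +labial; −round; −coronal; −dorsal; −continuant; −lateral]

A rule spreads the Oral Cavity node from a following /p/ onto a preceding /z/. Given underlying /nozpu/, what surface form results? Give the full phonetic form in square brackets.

[nobpu]

Terminals under Oral Cavity in this geometry: [nasal], [labial], [round], [coronal], [anterior], [distributed], [strident], [dorsal], [high], [back], [continuant].
After delinking /z/'s Oral Cavity and linking /p/'s, the affected terminals become [−nasal], [+labial], [−round], [−coronal], [−dorsal], [−continuant]; [voice], [spread glottis], [constricted glottis], … (outside Oral Cavity) are retained from /z/.
The resulting bundle matches /b/ in the inventory; substituting it for /z/ gives [nobpu].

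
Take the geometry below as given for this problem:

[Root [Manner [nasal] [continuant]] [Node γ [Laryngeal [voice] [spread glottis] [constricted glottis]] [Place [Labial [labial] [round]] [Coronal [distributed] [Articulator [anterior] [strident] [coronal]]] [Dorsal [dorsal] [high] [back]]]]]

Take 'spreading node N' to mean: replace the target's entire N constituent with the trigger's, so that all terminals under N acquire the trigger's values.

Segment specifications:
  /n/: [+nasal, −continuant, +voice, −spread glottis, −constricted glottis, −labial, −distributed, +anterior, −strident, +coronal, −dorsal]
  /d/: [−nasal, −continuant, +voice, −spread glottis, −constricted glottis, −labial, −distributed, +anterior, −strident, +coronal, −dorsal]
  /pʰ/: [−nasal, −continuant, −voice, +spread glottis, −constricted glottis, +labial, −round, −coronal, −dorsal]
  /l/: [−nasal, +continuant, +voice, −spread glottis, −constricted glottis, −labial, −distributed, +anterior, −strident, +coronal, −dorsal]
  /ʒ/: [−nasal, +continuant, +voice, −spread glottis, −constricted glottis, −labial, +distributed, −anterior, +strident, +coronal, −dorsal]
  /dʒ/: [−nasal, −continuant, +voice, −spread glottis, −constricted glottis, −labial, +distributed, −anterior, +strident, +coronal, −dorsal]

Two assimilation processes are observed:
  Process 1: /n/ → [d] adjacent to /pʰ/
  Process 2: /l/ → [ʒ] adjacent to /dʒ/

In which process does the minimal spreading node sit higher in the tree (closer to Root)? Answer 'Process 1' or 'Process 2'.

Process 1: the feature that changes is [nasal]; the minimal node is [nasal] (depth 2).
Process 2 alters [anterior], [distributed], [strident]; the lowest common ancestor is Coronal (depth 3 from Root).
[nasal] (depth 2) sits above Coronal (depth 3), making Process 1 the one with the higher spreading node.

Process 1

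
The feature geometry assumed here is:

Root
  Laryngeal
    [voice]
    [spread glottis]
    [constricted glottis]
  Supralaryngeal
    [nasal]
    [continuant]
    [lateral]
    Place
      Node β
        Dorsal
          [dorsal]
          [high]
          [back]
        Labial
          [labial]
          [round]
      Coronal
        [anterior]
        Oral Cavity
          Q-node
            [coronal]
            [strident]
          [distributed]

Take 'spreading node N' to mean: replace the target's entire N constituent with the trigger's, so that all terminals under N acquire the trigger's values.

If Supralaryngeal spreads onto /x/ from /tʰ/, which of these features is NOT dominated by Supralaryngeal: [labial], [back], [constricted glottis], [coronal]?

[constricted glottis]

Under this geometry, Supralaryngeal contains [nasal], [continuant], [lateral], [dorsal], [high], [back], [labial], [round], [anterior], [coronal], [strident], [distributed].
[back], [coronal], [labial] all lie under Supralaryngeal, so they are overwritten when Supralaryngeal spreads.
[constricted glottis] attaches under Laryngeal, not under Supralaryngeal, so /x/ retains its own value for [constricted glottis].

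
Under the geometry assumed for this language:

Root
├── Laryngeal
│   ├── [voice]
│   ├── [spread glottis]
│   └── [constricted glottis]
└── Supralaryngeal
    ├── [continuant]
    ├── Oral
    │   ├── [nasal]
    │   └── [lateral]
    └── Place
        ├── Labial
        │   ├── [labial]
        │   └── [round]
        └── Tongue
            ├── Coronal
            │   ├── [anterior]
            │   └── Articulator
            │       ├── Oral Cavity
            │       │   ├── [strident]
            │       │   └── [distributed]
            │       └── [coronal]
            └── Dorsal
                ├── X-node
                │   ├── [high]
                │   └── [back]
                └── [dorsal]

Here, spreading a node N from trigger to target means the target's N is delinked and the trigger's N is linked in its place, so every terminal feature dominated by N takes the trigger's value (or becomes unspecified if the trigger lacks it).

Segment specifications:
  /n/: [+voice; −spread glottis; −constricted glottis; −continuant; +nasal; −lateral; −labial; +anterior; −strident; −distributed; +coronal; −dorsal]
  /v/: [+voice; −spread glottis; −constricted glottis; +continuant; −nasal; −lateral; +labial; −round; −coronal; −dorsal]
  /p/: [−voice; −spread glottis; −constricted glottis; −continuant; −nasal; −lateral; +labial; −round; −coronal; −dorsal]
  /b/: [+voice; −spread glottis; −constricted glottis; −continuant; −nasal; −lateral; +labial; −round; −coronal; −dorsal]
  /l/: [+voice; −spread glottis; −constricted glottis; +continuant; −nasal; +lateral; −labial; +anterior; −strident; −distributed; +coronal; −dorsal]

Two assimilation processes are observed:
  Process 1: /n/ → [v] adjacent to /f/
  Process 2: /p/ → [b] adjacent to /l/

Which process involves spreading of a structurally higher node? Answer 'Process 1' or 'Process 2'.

In Process 1, [nasal], [continuant], [labial], [round], [coronal], [anterior], [distributed], [strident] change, so the minimal spreading node is Supralaryngeal at depth 1.
In Process 2, [voice] changes, so the minimal spreading node is [voice] at depth 2.
Supralaryngeal is closer to Root than [voice], so Process 1 spreads the higher node.

Process 1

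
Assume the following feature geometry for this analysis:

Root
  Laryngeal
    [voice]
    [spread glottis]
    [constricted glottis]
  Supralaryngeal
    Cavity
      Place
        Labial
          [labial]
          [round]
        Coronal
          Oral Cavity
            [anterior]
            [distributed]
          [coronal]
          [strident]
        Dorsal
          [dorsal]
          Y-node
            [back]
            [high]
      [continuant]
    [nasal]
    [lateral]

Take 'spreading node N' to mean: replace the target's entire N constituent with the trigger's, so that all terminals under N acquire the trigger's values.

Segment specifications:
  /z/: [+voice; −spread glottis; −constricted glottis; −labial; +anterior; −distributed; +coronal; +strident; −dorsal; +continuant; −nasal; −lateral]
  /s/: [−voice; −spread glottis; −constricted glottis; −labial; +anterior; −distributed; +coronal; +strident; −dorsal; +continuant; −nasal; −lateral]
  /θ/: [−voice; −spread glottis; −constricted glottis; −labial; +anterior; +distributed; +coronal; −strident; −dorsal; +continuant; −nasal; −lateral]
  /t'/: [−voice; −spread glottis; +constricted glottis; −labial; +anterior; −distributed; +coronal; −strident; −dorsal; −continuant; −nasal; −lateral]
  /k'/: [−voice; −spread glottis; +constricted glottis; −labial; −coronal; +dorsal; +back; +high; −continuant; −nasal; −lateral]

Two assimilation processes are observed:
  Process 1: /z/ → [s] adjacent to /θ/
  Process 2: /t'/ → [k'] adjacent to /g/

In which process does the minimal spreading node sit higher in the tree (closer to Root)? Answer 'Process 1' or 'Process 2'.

Process 1 alters [voice]; the lowest dominating node is [voice] (depth 2 from Root).
Process 2 alters [coronal], [anterior], [distributed], [strident], [dorsal], [high], [back]; the lowest common ancestor is Place (depth 3 from Root).
Depth 2 < depth 3; Process 1 involves the structurally higher constituent [voice].

Process 1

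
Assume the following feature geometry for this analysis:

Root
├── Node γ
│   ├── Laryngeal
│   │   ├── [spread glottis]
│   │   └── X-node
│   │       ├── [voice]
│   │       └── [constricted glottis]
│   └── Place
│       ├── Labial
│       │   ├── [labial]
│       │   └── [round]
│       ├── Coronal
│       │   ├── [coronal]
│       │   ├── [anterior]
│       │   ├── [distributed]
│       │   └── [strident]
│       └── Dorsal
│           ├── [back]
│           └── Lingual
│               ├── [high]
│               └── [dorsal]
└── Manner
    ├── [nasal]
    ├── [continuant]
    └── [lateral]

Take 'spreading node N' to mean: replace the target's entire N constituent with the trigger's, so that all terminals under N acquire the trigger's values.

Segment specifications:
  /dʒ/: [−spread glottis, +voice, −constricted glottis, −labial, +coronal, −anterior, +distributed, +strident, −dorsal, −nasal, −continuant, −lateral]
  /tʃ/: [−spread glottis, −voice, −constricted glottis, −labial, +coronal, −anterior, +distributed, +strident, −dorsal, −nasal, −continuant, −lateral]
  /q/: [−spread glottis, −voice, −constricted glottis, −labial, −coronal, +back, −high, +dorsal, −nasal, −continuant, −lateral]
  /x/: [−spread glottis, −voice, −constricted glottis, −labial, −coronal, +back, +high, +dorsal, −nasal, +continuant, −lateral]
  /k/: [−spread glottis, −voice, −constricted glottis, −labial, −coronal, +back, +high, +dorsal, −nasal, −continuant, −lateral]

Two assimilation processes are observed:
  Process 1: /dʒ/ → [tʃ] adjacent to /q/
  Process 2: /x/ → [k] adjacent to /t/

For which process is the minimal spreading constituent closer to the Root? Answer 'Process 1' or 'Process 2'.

Process 2

Process 1: the feature that changes is [voice]; the minimal node is [voice] (depth 4).
Process 2: the feature that changes is [continuant]; the minimal node is [continuant] (depth 2).
[continuant] (depth 2) sits above [voice] (depth 4), making Process 2 the one with the higher spreading node.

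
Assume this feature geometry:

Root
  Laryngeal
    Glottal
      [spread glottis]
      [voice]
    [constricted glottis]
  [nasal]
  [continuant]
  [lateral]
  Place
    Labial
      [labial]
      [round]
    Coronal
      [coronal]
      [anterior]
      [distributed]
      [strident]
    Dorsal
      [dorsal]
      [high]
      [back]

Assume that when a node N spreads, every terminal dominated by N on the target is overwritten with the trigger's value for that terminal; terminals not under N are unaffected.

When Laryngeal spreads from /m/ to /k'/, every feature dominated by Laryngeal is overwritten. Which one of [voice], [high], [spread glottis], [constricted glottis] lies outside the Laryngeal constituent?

[high]

Laryngeal dominates exactly [spread glottis], [voice], [constricted glottis].
[voice], [constricted glottis], [spread glottis] all lie under Laryngeal, so they are overwritten when Laryngeal spreads.
[high] attaches under Dorsal, not under Laryngeal, so /k'/ retains its own value for [high].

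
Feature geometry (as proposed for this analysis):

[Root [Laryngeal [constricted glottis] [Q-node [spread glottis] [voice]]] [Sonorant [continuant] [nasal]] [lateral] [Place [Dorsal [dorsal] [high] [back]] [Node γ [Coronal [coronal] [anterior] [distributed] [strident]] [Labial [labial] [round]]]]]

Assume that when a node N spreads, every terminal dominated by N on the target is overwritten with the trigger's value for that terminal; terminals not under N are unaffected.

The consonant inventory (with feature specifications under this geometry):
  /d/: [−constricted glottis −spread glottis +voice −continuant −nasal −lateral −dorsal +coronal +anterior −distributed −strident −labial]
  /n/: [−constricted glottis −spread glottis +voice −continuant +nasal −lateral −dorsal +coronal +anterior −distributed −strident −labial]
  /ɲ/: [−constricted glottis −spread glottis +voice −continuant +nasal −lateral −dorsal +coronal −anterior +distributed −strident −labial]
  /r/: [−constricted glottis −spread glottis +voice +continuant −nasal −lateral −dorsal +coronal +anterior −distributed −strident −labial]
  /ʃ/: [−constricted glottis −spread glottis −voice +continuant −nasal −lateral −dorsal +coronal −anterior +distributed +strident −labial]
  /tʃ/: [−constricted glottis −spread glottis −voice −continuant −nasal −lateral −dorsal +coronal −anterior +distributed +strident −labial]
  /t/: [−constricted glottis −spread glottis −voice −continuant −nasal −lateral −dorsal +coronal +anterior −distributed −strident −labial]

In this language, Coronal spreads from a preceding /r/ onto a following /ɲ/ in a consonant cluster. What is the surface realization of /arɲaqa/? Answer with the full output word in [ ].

Terminals under Coronal in this geometry: [coronal], [anterior], [distributed], [strident].
Spreading Coronal from /r/ onto /ɲ/ replaces those values with /r/'s: [+coronal], [+anterior], [−distributed], [−strident]. Features outside Coronal ([constricted glottis], [spread glottis], [voice], …) stay as in /ɲ/.
This feature bundle is that of [n], so /arɲaqa/ surfaces as [arnaqa].

[arnaqa]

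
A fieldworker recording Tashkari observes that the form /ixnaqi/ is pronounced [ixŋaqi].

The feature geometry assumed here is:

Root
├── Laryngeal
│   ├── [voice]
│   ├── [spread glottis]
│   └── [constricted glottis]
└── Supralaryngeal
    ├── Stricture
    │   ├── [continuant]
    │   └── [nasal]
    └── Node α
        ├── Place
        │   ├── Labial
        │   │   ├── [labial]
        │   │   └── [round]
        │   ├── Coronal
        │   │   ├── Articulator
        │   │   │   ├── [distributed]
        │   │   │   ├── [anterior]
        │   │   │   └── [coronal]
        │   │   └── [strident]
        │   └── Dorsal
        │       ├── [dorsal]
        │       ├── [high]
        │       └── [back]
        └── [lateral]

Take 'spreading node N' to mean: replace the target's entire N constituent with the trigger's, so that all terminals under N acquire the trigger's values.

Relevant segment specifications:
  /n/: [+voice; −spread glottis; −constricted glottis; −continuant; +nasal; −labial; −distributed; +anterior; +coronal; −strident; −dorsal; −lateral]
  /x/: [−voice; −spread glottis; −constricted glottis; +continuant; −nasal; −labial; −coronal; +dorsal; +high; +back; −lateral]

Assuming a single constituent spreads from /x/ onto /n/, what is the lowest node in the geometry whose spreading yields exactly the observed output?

Comparing /n/ with its surface form [ŋ], the features that change are [coronal], [anterior], [distributed], [strident], [dorsal], [high], [back].
The smallest constituent containing every changed terminal is Place — each of its daughters lacks at least one of the affected features.
If Place spreads, every terminal under it takes /x/'s value, producing [ŋ] as observed.
[voice], [nasal] stay as in /n/ although /x/ differs there, so no node dominating them spread; among the remaining candidates Place is the lowest that derives the output.

Place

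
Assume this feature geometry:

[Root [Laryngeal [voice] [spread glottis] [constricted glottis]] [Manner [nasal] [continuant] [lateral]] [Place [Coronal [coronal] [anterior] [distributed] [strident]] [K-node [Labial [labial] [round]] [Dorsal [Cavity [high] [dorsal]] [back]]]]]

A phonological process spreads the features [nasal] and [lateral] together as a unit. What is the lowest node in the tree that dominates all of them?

[nasal] is immediately dominated by Manner.
[lateral] is immediately dominated by Manner.
The lowest node appearing on every path is Manner; each proper daughter of Manner fails to dominate at least one of the listed features.

Manner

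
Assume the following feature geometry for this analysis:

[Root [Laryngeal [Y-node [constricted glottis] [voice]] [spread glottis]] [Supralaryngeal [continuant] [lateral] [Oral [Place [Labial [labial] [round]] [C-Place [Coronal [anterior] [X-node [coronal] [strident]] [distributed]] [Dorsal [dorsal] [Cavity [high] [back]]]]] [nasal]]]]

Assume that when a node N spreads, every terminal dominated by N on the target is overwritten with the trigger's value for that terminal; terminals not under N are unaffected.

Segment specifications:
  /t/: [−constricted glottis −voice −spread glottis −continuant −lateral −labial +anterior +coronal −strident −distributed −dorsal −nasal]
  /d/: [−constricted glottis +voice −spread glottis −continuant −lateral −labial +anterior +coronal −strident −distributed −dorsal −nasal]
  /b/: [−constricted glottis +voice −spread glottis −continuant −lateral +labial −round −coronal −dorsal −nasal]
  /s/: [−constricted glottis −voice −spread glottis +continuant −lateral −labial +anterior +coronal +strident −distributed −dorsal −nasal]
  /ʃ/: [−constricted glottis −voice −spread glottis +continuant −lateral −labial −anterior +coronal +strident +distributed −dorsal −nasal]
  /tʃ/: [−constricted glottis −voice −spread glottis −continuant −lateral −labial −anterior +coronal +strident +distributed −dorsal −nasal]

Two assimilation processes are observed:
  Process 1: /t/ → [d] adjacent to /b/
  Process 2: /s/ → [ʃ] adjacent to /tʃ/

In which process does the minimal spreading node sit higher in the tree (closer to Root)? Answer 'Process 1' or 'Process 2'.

Process 1 alters [voice]; the lowest dominating node is [voice] (depth 3 from Root).
Process 2 alters [anterior], [distributed]; the lowest common ancestor is Coronal (depth 5 from Root).
[voice] is closer to Root than Coronal, so Process 1 spreads the higher node.

Process 1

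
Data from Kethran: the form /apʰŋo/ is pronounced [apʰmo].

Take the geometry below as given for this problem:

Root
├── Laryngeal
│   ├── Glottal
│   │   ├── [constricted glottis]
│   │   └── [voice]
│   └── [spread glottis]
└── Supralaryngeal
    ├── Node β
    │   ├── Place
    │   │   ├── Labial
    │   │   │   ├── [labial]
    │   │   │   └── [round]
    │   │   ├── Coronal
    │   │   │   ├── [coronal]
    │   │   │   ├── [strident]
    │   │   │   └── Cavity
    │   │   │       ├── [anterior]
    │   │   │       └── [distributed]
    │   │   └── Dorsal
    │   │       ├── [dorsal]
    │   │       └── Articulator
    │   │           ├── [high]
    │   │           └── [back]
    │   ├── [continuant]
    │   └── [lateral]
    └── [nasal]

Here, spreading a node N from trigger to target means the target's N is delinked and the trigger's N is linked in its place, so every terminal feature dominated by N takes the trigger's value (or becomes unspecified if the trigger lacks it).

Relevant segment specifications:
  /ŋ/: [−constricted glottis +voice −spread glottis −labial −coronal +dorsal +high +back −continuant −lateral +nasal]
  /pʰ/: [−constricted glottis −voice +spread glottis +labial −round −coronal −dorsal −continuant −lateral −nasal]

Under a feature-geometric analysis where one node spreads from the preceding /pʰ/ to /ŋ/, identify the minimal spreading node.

The alternation /ŋ/ → [m] changes [labial], [round], [dorsal], [high], [back] and nothing else.
In this geometry the lowest node dominating all of them is Place: every daughter of Place dominates only a proper subset, so no lower node suffices.
Delinking /ŋ/'s Place and associating /pʰ/'s Place gives precisely the feature bundle of [m].
[spread glottis], [nasal] stay as in /ŋ/ although /pʰ/ differs there, so no node dominating them spread; among the remaining candidates Place is the lowest that derives the output.

Place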